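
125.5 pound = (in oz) 2008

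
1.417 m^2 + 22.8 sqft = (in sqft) 38.05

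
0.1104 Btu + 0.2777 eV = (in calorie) 27.84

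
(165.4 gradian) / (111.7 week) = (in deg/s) 2.204e-06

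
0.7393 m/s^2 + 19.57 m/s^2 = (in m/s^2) 20.31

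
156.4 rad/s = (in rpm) 1494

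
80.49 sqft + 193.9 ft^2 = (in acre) 0.006299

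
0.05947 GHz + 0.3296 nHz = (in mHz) 5.947e+10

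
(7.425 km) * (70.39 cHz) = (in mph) 1.169e+04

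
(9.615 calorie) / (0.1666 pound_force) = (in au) 3.629e-10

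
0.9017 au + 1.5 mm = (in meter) 1.349e+11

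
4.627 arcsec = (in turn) 3.57e-06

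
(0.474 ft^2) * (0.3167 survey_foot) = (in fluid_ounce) 143.7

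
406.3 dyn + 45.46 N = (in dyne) 4.546e+06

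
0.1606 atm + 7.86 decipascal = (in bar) 0.1627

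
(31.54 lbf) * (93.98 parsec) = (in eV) 2.539e+39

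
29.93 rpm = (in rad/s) 3.134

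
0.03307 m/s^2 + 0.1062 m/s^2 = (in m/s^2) 0.1393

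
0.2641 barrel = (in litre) 41.99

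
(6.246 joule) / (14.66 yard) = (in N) 0.4659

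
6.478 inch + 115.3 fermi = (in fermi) 1.645e+14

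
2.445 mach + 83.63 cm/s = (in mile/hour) 1864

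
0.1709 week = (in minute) 1723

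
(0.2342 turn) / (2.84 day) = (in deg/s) 0.0003436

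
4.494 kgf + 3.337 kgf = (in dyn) 7.68e+06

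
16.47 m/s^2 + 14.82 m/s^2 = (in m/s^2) 31.29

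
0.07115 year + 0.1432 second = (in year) 0.07115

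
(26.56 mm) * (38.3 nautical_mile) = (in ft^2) 2.028e+04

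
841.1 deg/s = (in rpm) 140.2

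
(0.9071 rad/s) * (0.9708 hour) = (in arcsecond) 6.539e+08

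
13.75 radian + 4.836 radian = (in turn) 2.958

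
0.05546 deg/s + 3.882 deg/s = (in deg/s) 3.937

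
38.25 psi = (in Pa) 2.637e+05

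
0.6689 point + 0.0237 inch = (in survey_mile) 5.207e-07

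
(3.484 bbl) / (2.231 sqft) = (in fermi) 2.672e+15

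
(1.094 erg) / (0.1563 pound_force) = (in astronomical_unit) 1.052e-18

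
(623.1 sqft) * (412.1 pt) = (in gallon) 2223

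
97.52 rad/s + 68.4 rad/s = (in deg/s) 9507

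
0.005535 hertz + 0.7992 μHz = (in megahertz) 5.536e-09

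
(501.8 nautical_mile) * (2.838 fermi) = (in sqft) 2.839e-08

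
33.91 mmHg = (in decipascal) 4.521e+04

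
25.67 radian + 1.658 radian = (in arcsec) 5.637e+06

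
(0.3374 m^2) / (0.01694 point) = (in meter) 5.646e+04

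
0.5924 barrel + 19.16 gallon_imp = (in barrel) 1.14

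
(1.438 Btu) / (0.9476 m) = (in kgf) 163.3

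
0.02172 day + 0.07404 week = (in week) 0.07714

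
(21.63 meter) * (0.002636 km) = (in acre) 0.01409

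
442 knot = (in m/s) 227.4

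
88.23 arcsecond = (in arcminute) 1.471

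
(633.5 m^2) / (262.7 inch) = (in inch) 3738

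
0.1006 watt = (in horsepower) 0.0001349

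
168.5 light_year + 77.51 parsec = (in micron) 3.986e+24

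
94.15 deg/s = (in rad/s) 1.643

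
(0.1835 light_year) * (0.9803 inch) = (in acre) 1.068e+10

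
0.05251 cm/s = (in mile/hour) 0.001175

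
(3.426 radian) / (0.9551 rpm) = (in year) 1.086e-06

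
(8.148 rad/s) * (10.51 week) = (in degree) 2.967e+09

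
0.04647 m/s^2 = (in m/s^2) 0.04647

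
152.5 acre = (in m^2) 6.171e+05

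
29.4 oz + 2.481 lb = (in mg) 1.959e+06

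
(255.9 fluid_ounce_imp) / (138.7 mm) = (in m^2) 0.05242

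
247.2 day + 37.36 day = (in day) 284.6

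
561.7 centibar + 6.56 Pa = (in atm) 5.544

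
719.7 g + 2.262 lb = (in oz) 61.58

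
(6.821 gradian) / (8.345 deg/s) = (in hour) 0.0002043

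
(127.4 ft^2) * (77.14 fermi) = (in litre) 9.13e-10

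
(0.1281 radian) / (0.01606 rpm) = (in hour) 0.02116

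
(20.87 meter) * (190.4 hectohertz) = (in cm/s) 3.974e+07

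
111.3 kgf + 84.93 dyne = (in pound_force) 245.4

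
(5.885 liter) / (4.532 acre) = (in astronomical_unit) 2.145e-18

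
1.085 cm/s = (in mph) 0.02427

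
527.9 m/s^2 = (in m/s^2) 527.9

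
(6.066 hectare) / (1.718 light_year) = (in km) 3.732e-15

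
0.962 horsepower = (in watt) 717.4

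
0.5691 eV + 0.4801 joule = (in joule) 0.4801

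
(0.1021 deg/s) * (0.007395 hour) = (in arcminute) 163.1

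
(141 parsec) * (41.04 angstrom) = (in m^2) 1.786e+10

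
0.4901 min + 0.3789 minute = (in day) 0.0006035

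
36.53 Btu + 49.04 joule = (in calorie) 9223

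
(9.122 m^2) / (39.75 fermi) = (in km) 2.295e+11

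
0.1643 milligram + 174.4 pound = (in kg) 79.11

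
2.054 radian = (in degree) 117.7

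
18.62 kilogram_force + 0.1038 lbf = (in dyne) 1.831e+07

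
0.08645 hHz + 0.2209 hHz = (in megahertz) 3.073e-05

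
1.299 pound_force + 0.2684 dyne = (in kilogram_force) 0.5892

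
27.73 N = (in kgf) 2.828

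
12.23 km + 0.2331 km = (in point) 3.533e+07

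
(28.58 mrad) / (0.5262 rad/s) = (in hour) 1.509e-05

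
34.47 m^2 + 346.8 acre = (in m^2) 1.403e+06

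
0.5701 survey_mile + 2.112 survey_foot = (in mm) 9.181e+05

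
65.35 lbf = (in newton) 290.7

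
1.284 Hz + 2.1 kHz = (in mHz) 2.101e+06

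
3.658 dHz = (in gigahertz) 3.658e-10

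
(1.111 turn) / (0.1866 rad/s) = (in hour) 0.01039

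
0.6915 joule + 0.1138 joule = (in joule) 0.8053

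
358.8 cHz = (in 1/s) 3.588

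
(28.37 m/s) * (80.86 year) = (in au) 0.4836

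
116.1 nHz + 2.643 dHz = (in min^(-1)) 15.86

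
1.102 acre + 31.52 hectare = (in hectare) 31.97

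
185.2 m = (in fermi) 1.852e+17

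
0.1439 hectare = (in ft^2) 1.549e+04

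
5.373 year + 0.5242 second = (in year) 5.373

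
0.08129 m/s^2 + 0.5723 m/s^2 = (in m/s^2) 0.6536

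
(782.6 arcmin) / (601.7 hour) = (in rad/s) 1.051e-07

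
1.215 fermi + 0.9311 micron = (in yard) 1.018e-06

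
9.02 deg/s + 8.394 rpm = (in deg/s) 59.38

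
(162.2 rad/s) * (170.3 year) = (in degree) 4.991e+13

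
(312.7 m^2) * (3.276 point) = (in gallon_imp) 79.49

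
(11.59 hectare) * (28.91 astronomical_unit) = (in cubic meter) 5.013e+17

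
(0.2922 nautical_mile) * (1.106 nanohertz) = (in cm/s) 5.985e-05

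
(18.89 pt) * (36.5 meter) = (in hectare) 2.432e-05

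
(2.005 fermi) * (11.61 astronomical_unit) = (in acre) 8.605e-07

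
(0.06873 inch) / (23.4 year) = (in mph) 5.292e-12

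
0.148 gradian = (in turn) 0.00037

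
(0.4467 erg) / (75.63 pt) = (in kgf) 1.707e-07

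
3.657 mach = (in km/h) 4483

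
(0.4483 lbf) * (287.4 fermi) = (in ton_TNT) 1.37e-22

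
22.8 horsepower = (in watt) 1.7e+04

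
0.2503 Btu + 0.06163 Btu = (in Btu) 0.3119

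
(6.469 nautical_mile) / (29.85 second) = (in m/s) 401.4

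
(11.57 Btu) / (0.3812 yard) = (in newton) 3.502e+04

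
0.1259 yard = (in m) 0.1151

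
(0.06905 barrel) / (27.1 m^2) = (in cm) 0.04051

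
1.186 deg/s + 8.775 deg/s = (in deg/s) 9.961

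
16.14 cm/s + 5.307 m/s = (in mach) 0.01606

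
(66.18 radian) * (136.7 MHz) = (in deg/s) 5.183e+11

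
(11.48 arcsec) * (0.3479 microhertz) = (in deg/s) 1.109e-09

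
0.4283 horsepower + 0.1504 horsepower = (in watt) 431.5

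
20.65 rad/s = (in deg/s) 1183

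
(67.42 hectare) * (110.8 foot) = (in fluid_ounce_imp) 8.014e+11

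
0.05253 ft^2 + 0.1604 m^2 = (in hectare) 1.653e-05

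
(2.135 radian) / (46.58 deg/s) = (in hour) 0.0007295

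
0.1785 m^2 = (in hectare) 1.785e-05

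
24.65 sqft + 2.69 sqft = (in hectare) 0.000254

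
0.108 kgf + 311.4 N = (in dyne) 3.125e+07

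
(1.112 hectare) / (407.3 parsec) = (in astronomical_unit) 5.914e-27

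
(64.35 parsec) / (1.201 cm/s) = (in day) 1.914e+15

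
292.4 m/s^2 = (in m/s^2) 292.4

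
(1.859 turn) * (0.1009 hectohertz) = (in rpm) 1125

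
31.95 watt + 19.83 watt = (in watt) 51.78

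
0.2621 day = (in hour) 6.29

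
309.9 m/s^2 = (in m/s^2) 309.9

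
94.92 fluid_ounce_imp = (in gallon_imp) 0.5933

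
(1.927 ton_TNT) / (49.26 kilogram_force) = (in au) 0.0001116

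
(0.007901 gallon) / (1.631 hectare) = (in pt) 5.198e-06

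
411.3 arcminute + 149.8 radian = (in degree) 8590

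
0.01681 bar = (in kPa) 1.681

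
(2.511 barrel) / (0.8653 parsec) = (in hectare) 1.495e-21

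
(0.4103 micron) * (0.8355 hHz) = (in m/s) 3.428e-05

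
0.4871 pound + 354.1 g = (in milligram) 5.75e+05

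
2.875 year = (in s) 9.067e+07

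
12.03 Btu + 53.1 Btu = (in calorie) 1.642e+04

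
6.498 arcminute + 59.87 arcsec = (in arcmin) 7.496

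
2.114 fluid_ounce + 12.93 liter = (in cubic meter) 0.01299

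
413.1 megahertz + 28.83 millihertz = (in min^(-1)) 2.479e+10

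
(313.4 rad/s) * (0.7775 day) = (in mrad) 2.105e+10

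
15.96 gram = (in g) 15.96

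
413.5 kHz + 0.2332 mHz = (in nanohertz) 4.135e+14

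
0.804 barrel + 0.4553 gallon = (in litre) 129.5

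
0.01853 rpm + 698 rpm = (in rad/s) 73.1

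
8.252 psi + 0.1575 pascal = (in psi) 8.252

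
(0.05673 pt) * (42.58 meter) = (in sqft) 0.009173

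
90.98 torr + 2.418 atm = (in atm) 2.538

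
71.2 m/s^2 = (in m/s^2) 71.2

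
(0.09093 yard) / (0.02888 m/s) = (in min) 0.04798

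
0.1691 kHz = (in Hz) 169.1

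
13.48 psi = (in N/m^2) 9.294e+04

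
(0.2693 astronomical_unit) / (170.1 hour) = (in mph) 1.472e+05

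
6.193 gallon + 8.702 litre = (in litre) 32.15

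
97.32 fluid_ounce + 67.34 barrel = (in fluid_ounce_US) 3.621e+05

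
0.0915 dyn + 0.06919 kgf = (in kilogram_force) 0.06919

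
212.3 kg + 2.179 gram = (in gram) 2.123e+05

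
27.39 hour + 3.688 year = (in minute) 1.94e+06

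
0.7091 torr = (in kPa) 0.09454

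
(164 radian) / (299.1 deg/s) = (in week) 5.194e-05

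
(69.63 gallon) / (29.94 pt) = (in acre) 0.006166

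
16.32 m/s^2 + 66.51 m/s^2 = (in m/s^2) 82.83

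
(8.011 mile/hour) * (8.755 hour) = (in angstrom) 1.129e+15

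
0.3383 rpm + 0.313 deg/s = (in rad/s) 0.04089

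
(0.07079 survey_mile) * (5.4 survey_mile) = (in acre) 244.7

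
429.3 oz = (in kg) 12.17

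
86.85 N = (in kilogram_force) 8.856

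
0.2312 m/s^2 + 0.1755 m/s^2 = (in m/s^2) 0.4067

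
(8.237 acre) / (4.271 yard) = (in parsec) 2.766e-13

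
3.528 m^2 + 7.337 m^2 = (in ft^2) 116.9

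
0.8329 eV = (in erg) 1.334e-12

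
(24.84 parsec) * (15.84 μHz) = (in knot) 2.36e+13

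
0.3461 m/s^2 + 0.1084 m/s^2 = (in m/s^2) 0.4545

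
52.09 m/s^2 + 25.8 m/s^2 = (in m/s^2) 77.89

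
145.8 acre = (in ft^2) 6.351e+06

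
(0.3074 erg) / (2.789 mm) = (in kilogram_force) 1.124e-06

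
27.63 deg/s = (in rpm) 4.605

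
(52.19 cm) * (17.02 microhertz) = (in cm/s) 0.0008883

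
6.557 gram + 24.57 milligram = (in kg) 0.006582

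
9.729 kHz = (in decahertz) 972.9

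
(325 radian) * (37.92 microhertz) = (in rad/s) 0.01232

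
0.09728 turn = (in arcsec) 1.261e+05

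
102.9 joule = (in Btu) 0.09753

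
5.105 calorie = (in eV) 1.333e+20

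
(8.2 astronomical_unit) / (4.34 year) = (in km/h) 3.227e+04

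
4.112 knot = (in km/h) 7.615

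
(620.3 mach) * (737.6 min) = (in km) 9.347e+06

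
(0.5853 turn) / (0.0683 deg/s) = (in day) 0.03571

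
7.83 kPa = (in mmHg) 58.73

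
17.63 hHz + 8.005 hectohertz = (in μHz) 2.564e+09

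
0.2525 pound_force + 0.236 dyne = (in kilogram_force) 0.1145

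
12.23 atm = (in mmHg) 9295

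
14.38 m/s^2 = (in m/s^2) 14.38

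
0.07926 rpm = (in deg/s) 0.4756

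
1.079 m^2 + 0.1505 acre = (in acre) 0.1508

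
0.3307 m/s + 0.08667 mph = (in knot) 0.7181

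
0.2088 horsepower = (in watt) 155.7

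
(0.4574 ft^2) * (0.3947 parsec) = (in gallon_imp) 1.138e+17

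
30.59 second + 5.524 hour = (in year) 0.0006316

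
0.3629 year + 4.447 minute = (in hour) 3179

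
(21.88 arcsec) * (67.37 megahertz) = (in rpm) 6.824e+04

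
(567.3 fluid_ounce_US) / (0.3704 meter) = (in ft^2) 0.4875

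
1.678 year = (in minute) 8.82e+05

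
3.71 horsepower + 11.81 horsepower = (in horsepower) 15.52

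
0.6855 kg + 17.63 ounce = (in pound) 2.613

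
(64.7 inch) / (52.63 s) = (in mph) 0.06985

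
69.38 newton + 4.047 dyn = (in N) 69.38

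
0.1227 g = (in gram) 0.1227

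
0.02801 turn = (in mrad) 176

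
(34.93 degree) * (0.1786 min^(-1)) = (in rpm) 0.01733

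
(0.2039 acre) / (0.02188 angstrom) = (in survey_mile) 2.343e+11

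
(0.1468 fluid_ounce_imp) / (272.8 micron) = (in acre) 3.778e-06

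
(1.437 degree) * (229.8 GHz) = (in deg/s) 3.302e+11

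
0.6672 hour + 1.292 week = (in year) 0.02485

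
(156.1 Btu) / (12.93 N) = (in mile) 7.915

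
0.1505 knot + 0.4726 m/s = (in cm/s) 55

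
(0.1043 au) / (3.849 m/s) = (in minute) 6.756e+07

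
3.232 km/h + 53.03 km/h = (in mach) 0.0459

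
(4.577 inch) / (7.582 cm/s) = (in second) 1.533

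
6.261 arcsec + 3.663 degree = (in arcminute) 219.9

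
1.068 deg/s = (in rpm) 0.178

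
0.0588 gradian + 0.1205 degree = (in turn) 0.0004817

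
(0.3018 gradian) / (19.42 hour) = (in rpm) 6.475e-07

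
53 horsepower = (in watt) 3.952e+04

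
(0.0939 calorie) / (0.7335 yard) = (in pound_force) 0.1317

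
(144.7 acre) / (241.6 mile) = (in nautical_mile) 0.0008132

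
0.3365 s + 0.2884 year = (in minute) 1.516e+05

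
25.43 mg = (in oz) 0.000897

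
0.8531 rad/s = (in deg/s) 48.88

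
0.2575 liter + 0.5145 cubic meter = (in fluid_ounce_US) 1.741e+04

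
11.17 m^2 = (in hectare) 0.001117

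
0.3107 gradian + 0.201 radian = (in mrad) 205.9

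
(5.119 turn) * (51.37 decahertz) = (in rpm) 1.578e+05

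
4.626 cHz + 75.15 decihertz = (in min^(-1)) 453.7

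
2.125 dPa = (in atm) 2.097e-06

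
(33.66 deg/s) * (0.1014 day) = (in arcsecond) 1.062e+09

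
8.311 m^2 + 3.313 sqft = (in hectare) 0.0008619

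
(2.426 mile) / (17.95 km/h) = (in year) 2.483e-05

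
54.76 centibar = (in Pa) 5.476e+04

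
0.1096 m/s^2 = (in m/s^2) 0.1096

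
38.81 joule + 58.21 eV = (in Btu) 0.03678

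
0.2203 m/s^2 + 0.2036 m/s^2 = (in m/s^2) 0.4239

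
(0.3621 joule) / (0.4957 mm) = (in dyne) 7.305e+07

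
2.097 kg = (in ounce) 73.97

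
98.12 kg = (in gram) 9.812e+04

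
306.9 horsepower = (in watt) 2.289e+05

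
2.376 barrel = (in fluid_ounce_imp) 1.33e+04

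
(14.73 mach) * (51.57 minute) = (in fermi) 1.552e+22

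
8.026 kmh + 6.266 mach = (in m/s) 2136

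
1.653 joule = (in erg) 1.653e+07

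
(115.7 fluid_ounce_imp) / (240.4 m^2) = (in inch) 0.0005384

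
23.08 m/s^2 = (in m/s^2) 23.08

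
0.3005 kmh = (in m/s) 0.08347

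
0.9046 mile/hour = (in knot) 0.7861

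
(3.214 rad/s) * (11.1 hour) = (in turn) 2.044e+04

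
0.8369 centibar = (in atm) 0.00826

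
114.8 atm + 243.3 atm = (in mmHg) 2.722e+05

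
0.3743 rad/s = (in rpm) 3.574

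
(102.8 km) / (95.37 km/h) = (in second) 3880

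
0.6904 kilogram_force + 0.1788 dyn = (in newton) 6.771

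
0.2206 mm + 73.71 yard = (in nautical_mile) 0.03639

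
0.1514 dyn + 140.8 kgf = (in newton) 1381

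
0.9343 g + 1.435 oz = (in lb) 0.09175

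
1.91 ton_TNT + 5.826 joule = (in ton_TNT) 1.91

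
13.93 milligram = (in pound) 3.071e-05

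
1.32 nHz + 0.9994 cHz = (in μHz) 9994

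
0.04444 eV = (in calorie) 1.702e-21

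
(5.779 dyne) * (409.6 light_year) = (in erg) 2.239e+21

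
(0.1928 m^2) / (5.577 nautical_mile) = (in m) 1.867e-05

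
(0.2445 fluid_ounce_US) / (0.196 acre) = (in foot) 2.991e-08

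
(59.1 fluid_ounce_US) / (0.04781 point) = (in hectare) 0.01036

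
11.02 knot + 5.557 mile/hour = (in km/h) 29.35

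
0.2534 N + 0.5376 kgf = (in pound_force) 1.242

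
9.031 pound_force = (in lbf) 9.031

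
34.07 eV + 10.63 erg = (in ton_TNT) 2.541e-16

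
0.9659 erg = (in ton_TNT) 2.309e-17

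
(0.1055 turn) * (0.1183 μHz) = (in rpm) 7.488e-07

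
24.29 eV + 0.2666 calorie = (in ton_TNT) 2.666e-10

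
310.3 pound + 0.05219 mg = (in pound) 310.3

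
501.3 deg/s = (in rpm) 83.55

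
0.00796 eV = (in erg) 1.275e-14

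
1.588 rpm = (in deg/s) 9.528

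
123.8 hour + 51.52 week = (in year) 1.002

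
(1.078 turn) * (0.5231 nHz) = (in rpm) 3.383e-08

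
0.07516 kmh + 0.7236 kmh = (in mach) 0.0006516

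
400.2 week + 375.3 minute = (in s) 2.421e+08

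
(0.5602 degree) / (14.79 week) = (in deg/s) 6.263e-08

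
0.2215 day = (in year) 0.0006068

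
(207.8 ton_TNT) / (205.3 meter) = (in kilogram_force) 4.318e+08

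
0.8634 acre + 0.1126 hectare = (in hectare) 0.462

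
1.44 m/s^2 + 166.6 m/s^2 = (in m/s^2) 168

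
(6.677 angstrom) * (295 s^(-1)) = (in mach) 5.785e-10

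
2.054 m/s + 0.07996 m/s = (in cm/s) 213.4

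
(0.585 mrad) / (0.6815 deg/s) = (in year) 1.56e-09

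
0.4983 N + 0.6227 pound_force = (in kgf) 0.3333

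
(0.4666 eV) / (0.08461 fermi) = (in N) 0.0008836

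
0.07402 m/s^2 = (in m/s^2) 0.07402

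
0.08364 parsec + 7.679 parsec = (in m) 2.395e+17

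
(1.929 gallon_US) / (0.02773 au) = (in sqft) 1.895e-11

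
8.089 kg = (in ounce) 285.3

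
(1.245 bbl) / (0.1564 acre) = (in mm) 0.3127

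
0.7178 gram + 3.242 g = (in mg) 3960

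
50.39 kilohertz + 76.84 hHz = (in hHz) 580.7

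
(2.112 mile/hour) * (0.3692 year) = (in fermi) 1.099e+22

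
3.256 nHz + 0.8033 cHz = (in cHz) 0.8033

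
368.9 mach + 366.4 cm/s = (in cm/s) 1.256e+07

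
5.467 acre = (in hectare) 2.212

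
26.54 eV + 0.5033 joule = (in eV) 3.141e+18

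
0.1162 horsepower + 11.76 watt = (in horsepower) 0.132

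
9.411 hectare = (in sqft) 1.013e+06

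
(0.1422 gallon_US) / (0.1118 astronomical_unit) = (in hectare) 3.218e-18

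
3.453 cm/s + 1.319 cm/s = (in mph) 0.1067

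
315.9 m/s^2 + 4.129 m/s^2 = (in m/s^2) 320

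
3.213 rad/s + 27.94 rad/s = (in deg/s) 1785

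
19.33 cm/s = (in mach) 0.0005677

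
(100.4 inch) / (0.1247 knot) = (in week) 6.573e-05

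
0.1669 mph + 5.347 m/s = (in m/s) 5.422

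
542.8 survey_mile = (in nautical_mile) 471.7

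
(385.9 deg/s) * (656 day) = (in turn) 6.076e+07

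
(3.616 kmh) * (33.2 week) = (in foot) 6.617e+07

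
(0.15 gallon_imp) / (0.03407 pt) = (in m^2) 56.74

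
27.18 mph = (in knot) 23.62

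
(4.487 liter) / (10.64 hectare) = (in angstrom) 421.7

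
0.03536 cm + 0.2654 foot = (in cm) 8.125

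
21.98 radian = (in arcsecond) 4.534e+06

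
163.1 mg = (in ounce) 0.005753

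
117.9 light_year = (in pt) 3.162e+21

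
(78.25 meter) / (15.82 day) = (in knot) 0.0001113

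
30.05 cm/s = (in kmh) 1.082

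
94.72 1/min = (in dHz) 15.79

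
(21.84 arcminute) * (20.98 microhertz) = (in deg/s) 7.637e-06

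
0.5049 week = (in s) 3.054e+05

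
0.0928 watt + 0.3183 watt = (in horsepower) 0.0005513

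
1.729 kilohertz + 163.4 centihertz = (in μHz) 1.731e+09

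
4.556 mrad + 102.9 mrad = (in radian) 0.1075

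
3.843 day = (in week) 0.549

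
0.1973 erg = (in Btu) 1.87e-11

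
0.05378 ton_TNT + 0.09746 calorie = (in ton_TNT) 0.05378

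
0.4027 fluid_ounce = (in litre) 0.01191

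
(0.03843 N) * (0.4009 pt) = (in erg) 54.35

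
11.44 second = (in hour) 0.003178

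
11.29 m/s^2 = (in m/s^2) 11.29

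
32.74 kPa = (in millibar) 327.4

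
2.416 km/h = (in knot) 1.305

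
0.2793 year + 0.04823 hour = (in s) 8.808e+06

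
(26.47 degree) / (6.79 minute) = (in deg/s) 0.06497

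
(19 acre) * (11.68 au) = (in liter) 1.344e+20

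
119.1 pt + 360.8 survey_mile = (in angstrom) 5.807e+15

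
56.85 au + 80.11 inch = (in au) 56.85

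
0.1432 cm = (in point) 4.059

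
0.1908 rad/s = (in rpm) 1.822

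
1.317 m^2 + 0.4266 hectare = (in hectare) 0.4267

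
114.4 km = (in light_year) 1.209e-11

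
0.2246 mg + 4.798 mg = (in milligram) 5.023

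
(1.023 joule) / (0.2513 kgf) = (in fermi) 4.151e+14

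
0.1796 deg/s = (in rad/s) 0.003135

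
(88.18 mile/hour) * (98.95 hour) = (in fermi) 1.404e+22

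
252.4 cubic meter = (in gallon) 6.668e+04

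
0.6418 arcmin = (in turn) 2.971e-05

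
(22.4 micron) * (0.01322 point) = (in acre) 2.581e-14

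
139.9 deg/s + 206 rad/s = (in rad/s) 208.4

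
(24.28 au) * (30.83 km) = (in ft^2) 1.205e+18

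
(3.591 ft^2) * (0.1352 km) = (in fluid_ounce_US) 1.525e+06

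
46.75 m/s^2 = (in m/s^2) 46.75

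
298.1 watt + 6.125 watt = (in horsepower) 0.408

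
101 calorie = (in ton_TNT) 1.01e-07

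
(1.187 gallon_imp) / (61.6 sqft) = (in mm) 0.9429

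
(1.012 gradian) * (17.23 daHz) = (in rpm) 26.16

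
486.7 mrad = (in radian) 0.4867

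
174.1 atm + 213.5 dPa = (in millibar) 1.764e+05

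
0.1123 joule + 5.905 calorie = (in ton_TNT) 5.932e-09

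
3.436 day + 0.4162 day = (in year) 0.01055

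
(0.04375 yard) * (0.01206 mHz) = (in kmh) 1.737e-06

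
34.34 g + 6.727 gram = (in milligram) 4.107e+04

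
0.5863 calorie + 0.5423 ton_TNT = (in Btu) 2.151e+06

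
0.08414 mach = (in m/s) 28.65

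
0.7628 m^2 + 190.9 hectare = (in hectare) 190.9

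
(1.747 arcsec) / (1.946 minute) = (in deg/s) 4.156e-06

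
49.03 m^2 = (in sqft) 527.8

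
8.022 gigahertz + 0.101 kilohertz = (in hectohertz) 8.022e+07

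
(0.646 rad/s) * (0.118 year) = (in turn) 3.826e+05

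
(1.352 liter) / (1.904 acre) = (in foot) 5.757e-07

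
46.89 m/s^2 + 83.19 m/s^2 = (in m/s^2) 130.1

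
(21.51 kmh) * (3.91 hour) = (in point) 2.384e+08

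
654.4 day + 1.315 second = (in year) 1.793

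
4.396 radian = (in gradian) 279.9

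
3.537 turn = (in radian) 22.22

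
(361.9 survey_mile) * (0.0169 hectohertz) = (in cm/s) 9.843e+07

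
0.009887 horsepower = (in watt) 7.373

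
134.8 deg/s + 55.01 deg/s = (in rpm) 31.64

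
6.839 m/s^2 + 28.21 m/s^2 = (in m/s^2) 35.05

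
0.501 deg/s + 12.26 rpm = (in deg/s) 74.06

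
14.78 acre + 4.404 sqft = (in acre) 14.78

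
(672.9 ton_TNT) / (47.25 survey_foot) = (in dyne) 1.955e+16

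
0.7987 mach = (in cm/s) 2.72e+04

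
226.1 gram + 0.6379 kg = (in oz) 30.48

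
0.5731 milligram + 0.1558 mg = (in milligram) 0.7289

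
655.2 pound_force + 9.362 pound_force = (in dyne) 2.956e+08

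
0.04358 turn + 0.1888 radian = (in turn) 0.07363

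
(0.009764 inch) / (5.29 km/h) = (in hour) 4.688e-08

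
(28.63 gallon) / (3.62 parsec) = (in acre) 2.397e-22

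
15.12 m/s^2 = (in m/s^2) 15.12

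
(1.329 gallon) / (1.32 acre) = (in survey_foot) 3.09e-06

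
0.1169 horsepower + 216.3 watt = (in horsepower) 0.407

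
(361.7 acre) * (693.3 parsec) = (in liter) 3.131e+28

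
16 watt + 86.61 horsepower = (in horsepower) 86.63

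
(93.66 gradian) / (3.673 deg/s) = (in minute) 0.3825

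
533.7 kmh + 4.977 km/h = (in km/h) 538.7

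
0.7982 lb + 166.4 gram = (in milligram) 5.285e+05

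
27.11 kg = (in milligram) 2.711e+07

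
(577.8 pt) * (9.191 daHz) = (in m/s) 18.73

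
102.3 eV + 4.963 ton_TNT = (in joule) 2.077e+10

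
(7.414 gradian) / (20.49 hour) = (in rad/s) 1.579e-06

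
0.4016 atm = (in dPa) 4.069e+05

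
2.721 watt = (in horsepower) 0.003649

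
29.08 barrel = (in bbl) 29.08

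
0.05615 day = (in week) 0.008021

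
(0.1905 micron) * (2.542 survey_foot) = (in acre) 3.647e-11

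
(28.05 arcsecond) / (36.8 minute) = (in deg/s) 3.529e-06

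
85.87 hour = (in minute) 5152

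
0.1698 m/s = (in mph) 0.3798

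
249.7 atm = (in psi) 3670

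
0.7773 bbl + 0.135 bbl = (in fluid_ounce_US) 4905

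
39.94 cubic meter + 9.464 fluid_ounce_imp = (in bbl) 251.2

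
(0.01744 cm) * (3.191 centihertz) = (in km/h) 2.003e-05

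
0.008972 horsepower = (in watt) 6.69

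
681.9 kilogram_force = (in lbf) 1503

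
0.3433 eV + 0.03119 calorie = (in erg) 1.305e+06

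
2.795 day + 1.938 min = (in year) 0.007661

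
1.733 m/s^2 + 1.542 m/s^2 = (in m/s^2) 3.275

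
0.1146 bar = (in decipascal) 1.146e+05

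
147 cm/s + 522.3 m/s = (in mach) 1.538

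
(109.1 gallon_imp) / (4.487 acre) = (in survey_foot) 8.961e-05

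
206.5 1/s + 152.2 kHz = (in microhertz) 1.524e+11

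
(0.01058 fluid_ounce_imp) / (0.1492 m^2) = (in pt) 0.005711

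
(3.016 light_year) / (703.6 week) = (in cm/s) 6.705e+09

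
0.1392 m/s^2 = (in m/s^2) 0.1392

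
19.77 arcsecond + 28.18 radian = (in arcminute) 9.688e+04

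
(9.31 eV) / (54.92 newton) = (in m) 2.716e-20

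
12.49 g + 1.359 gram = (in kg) 0.01385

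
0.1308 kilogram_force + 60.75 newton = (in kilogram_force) 6.326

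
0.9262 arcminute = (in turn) 4.288e-05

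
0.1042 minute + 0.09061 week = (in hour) 15.22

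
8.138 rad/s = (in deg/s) 466.3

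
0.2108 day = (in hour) 5.059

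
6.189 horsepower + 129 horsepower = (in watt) 1.008e+05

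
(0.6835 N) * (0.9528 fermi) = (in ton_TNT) 1.556e-25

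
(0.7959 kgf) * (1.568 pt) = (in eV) 2.695e+16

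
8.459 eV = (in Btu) 1.285e-21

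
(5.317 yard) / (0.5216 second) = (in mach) 0.02737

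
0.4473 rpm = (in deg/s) 2.684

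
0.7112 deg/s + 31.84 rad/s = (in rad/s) 31.85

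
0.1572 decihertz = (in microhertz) 1.572e+04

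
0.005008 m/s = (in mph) 0.0112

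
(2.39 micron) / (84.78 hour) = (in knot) 1.522e-11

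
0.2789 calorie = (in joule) 1.167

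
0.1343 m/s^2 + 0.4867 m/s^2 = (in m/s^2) 0.621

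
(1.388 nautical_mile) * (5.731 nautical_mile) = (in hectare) 2728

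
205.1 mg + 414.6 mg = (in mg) 619.7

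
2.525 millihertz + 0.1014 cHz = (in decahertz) 0.0003539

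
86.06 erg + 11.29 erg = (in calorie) 2.327e-06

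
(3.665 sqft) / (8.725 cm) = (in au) 2.609e-11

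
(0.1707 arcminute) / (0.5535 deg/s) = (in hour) 1.428e-06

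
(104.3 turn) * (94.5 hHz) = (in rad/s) 6.193e+06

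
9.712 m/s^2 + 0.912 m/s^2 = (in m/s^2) 10.62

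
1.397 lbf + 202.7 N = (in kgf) 21.3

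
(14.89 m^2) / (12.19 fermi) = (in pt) 3.462e+18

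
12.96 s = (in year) 4.11e-07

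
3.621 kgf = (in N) 35.51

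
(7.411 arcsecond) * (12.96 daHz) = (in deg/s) 0.2668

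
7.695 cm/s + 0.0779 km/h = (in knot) 0.1916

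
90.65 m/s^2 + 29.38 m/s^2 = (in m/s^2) 120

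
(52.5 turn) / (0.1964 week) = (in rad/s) 0.002777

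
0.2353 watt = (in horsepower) 0.0003155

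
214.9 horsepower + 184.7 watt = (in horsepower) 215.1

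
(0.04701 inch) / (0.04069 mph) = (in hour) 1.823e-05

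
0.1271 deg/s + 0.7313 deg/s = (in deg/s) 0.8584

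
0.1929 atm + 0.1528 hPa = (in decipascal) 1.956e+05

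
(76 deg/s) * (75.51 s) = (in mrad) 1.002e+05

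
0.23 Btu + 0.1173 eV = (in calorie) 58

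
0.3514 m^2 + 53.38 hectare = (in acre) 131.9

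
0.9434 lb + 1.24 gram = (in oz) 15.14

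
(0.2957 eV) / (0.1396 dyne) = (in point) 9.62e-11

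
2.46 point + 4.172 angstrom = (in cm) 0.08678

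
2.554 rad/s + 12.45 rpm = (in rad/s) 3.858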